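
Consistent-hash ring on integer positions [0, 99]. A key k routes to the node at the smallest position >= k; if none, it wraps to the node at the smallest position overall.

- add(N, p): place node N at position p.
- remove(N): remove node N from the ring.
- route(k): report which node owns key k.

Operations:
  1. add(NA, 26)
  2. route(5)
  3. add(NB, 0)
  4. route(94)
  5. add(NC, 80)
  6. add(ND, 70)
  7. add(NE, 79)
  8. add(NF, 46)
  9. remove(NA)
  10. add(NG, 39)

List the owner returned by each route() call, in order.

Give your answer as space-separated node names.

Op 1: add NA@26 -> ring=[26:NA]
Op 2: route key 5: smallest pos >= 5 is 26 -> NA
Op 3: add NB@0 -> ring=[0:NB,26:NA]
Op 4: route key 94: none >= 94, wrap to smallest pos 0 -> NB
Op 5: add NC@80 -> ring=[0:NB,26:NA,80:NC]
Op 6: add ND@70 -> ring=[0:NB,26:NA,70:ND,80:NC]
Op 7: add NE@79 -> ring=[0:NB,26:NA,70:ND,79:NE,80:NC]
Op 8: add NF@46 -> ring=[0:NB,26:NA,46:NF,70:ND,79:NE,80:NC]
Op 9: remove NA -> ring=[0:NB,46:NF,70:ND,79:NE,80:NC]
Op 10: add NG@39 -> ring=[0:NB,39:NG,46:NF,70:ND,79:NE,80:NC]

Answer: NA NB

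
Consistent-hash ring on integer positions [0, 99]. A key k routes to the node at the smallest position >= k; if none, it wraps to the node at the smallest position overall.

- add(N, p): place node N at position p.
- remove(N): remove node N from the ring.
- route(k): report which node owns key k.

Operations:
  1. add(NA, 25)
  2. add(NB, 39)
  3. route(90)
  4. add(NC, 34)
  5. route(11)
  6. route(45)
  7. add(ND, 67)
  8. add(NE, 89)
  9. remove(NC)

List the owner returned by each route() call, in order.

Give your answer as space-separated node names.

Op 1: add NA@25 -> ring=[25:NA]
Op 2: add NB@39 -> ring=[25:NA,39:NB]
Op 3: route key 90: none >= 90, wrap to smallest pos 25 -> NA
Op 4: add NC@34 -> ring=[25:NA,34:NC,39:NB]
Op 5: route key 11: smallest pos >= 11 is 25 -> NA
Op 6: route key 45: none >= 45, wrap to smallest pos 25 -> NA
Op 7: add ND@67 -> ring=[25:NA,34:NC,39:NB,67:ND]
Op 8: add NE@89 -> ring=[25:NA,34:NC,39:NB,67:ND,89:NE]
Op 9: remove NC -> ring=[25:NA,39:NB,67:ND,89:NE]

Answer: NA NA NA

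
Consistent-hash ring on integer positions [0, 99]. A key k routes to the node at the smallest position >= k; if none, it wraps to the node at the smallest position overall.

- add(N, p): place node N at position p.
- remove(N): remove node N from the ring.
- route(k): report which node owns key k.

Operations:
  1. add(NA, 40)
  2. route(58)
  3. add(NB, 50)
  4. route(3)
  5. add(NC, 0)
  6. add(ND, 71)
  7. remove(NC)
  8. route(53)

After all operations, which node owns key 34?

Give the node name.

Op 1: add NA@40 -> ring=[40:NA]
Op 2: route key 58: none >= 58, wrap to smallest pos 40 -> NA
Op 3: add NB@50 -> ring=[40:NA,50:NB]
Op 4: route key 3: smallest pos >= 3 is 40 -> NA
Op 5: add NC@0 -> ring=[0:NC,40:NA,50:NB]
Op 6: add ND@71 -> ring=[0:NC,40:NA,50:NB,71:ND]
Op 7: remove NC -> ring=[40:NA,50:NB,71:ND]
Op 8: route key 53: smallest pos >= 53 is 71 -> ND
Final route key 34: smallest pos >= 34 is 40 -> NA

Answer: NA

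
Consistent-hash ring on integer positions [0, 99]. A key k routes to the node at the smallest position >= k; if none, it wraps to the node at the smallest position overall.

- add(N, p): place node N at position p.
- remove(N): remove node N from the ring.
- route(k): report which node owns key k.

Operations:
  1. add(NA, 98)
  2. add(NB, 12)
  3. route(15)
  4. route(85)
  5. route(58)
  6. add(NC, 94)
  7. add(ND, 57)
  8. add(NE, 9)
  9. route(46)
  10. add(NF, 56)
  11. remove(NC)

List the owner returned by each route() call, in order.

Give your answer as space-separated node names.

Answer: NA NA NA ND

Derivation:
Op 1: add NA@98 -> ring=[98:NA]
Op 2: add NB@12 -> ring=[12:NB,98:NA]
Op 3: route key 15: smallest pos >= 15 is 98 -> NA
Op 4: route key 85: smallest pos >= 85 is 98 -> NA
Op 5: route key 58: smallest pos >= 58 is 98 -> NA
Op 6: add NC@94 -> ring=[12:NB,94:NC,98:NA]
Op 7: add ND@57 -> ring=[12:NB,57:ND,94:NC,98:NA]
Op 8: add NE@9 -> ring=[9:NE,12:NB,57:ND,94:NC,98:NA]
Op 9: route key 46: smallest pos >= 46 is 57 -> ND
Op 10: add NF@56 -> ring=[9:NE,12:NB,56:NF,57:ND,94:NC,98:NA]
Op 11: remove NC -> ring=[9:NE,12:NB,56:NF,57:ND,98:NA]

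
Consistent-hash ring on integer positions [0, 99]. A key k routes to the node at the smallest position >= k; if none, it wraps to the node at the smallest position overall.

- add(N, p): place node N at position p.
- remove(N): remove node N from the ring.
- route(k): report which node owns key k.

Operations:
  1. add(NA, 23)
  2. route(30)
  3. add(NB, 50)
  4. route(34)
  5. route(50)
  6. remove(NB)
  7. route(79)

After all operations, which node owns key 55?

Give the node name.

Answer: NA

Derivation:
Op 1: add NA@23 -> ring=[23:NA]
Op 2: route key 30: none >= 30, wrap to smallest pos 23 -> NA
Op 3: add NB@50 -> ring=[23:NA,50:NB]
Op 4: route key 34: smallest pos >= 34 is 50 -> NB
Op 5: route key 50: smallest pos >= 50 is 50 -> NB
Op 6: remove NB -> ring=[23:NA]
Op 7: route key 79: none >= 79, wrap to smallest pos 23 -> NA
Final route key 55: none >= 55, wrap to smallest pos 23 -> NA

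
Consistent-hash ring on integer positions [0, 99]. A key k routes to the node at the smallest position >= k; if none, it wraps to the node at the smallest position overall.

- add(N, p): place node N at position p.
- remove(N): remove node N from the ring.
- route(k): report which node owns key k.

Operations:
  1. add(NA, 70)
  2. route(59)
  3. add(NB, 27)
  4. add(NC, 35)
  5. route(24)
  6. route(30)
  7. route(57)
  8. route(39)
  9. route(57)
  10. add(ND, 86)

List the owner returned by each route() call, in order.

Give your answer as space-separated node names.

Answer: NA NB NC NA NA NA

Derivation:
Op 1: add NA@70 -> ring=[70:NA]
Op 2: route key 59: smallest pos >= 59 is 70 -> NA
Op 3: add NB@27 -> ring=[27:NB,70:NA]
Op 4: add NC@35 -> ring=[27:NB,35:NC,70:NA]
Op 5: route key 24: smallest pos >= 24 is 27 -> NB
Op 6: route key 30: smallest pos >= 30 is 35 -> NC
Op 7: route key 57: smallest pos >= 57 is 70 -> NA
Op 8: route key 39: smallest pos >= 39 is 70 -> NA
Op 9: route key 57: smallest pos >= 57 is 70 -> NA
Op 10: add ND@86 -> ring=[27:NB,35:NC,70:NA,86:ND]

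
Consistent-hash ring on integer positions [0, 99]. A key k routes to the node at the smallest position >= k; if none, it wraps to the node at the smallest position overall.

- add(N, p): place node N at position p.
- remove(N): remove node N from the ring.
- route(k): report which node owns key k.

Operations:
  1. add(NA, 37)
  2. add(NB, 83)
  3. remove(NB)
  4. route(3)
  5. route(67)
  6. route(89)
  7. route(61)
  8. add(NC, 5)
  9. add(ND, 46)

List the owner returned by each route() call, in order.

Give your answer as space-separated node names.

Answer: NA NA NA NA

Derivation:
Op 1: add NA@37 -> ring=[37:NA]
Op 2: add NB@83 -> ring=[37:NA,83:NB]
Op 3: remove NB -> ring=[37:NA]
Op 4: route key 3: smallest pos >= 3 is 37 -> NA
Op 5: route key 67: none >= 67, wrap to smallest pos 37 -> NA
Op 6: route key 89: none >= 89, wrap to smallest pos 37 -> NA
Op 7: route key 61: none >= 61, wrap to smallest pos 37 -> NA
Op 8: add NC@5 -> ring=[5:NC,37:NA]
Op 9: add ND@46 -> ring=[5:NC,37:NA,46:ND]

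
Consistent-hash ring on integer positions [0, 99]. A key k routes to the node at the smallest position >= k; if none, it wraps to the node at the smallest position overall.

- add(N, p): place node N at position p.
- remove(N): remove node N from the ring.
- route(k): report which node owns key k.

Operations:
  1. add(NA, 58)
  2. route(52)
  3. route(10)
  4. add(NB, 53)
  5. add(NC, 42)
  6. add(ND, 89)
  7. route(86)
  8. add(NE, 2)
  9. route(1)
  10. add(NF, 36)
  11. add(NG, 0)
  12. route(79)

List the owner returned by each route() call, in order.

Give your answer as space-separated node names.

Op 1: add NA@58 -> ring=[58:NA]
Op 2: route key 52: smallest pos >= 52 is 58 -> NA
Op 3: route key 10: smallest pos >= 10 is 58 -> NA
Op 4: add NB@53 -> ring=[53:NB,58:NA]
Op 5: add NC@42 -> ring=[42:NC,53:NB,58:NA]
Op 6: add ND@89 -> ring=[42:NC,53:NB,58:NA,89:ND]
Op 7: route key 86: smallest pos >= 86 is 89 -> ND
Op 8: add NE@2 -> ring=[2:NE,42:NC,53:NB,58:NA,89:ND]
Op 9: route key 1: smallest pos >= 1 is 2 -> NE
Op 10: add NF@36 -> ring=[2:NE,36:NF,42:NC,53:NB,58:NA,89:ND]
Op 11: add NG@0 -> ring=[0:NG,2:NE,36:NF,42:NC,53:NB,58:NA,89:ND]
Op 12: route key 79: smallest pos >= 79 is 89 -> ND

Answer: NA NA ND NE ND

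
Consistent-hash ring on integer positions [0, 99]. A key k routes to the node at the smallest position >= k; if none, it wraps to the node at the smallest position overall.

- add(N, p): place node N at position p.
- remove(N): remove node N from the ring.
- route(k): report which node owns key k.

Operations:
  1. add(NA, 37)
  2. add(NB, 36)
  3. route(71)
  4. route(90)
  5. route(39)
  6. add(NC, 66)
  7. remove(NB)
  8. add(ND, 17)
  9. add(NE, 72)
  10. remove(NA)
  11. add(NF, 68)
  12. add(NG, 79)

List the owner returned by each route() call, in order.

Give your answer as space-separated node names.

Op 1: add NA@37 -> ring=[37:NA]
Op 2: add NB@36 -> ring=[36:NB,37:NA]
Op 3: route key 71: none >= 71, wrap to smallest pos 36 -> NB
Op 4: route key 90: none >= 90, wrap to smallest pos 36 -> NB
Op 5: route key 39: none >= 39, wrap to smallest pos 36 -> NB
Op 6: add NC@66 -> ring=[36:NB,37:NA,66:NC]
Op 7: remove NB -> ring=[37:NA,66:NC]
Op 8: add ND@17 -> ring=[17:ND,37:NA,66:NC]
Op 9: add NE@72 -> ring=[17:ND,37:NA,66:NC,72:NE]
Op 10: remove NA -> ring=[17:ND,66:NC,72:NE]
Op 11: add NF@68 -> ring=[17:ND,66:NC,68:NF,72:NE]
Op 12: add NG@79 -> ring=[17:ND,66:NC,68:NF,72:NE,79:NG]

Answer: NB NB NB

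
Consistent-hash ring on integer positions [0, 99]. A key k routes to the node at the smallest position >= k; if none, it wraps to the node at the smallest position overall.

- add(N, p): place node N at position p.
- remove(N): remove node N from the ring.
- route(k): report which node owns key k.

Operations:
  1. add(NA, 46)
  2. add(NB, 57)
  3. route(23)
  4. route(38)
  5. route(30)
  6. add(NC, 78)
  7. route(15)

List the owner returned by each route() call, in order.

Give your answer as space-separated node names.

Op 1: add NA@46 -> ring=[46:NA]
Op 2: add NB@57 -> ring=[46:NA,57:NB]
Op 3: route key 23: smallest pos >= 23 is 46 -> NA
Op 4: route key 38: smallest pos >= 38 is 46 -> NA
Op 5: route key 30: smallest pos >= 30 is 46 -> NA
Op 6: add NC@78 -> ring=[46:NA,57:NB,78:NC]
Op 7: route key 15: smallest pos >= 15 is 46 -> NA

Answer: NA NA NA NA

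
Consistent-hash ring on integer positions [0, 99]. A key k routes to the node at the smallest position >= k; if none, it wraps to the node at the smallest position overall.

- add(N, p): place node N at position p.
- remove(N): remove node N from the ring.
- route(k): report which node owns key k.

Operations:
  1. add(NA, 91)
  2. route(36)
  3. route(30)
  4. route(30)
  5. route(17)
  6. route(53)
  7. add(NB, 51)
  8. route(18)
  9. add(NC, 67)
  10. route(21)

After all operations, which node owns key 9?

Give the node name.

Answer: NB

Derivation:
Op 1: add NA@91 -> ring=[91:NA]
Op 2: route key 36: smallest pos >= 36 is 91 -> NA
Op 3: route key 30: smallest pos >= 30 is 91 -> NA
Op 4: route key 30: smallest pos >= 30 is 91 -> NA
Op 5: route key 17: smallest pos >= 17 is 91 -> NA
Op 6: route key 53: smallest pos >= 53 is 91 -> NA
Op 7: add NB@51 -> ring=[51:NB,91:NA]
Op 8: route key 18: smallest pos >= 18 is 51 -> NB
Op 9: add NC@67 -> ring=[51:NB,67:NC,91:NA]
Op 10: route key 21: smallest pos >= 21 is 51 -> NB
Final route key 9: smallest pos >= 9 is 51 -> NB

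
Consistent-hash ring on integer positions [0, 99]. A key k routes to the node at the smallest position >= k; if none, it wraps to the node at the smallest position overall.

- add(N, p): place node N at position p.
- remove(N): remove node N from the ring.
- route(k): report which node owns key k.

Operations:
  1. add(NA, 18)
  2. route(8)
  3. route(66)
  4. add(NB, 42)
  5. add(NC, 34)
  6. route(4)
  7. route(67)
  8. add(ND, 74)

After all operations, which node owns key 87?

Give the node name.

Answer: NA

Derivation:
Op 1: add NA@18 -> ring=[18:NA]
Op 2: route key 8: smallest pos >= 8 is 18 -> NA
Op 3: route key 66: none >= 66, wrap to smallest pos 18 -> NA
Op 4: add NB@42 -> ring=[18:NA,42:NB]
Op 5: add NC@34 -> ring=[18:NA,34:NC,42:NB]
Op 6: route key 4: smallest pos >= 4 is 18 -> NA
Op 7: route key 67: none >= 67, wrap to smallest pos 18 -> NA
Op 8: add ND@74 -> ring=[18:NA,34:NC,42:NB,74:ND]
Final route key 87: none >= 87, wrap to smallest pos 18 -> NA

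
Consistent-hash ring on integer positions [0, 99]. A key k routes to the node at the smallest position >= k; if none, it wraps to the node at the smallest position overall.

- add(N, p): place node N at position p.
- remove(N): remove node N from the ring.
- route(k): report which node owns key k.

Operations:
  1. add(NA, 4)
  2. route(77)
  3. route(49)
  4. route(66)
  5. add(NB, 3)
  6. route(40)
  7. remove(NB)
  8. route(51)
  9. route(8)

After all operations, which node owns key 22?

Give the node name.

Answer: NA

Derivation:
Op 1: add NA@4 -> ring=[4:NA]
Op 2: route key 77: none >= 77, wrap to smallest pos 4 -> NA
Op 3: route key 49: none >= 49, wrap to smallest pos 4 -> NA
Op 4: route key 66: none >= 66, wrap to smallest pos 4 -> NA
Op 5: add NB@3 -> ring=[3:NB,4:NA]
Op 6: route key 40: none >= 40, wrap to smallest pos 3 -> NB
Op 7: remove NB -> ring=[4:NA]
Op 8: route key 51: none >= 51, wrap to smallest pos 4 -> NA
Op 9: route key 8: none >= 8, wrap to smallest pos 4 -> NA
Final route key 22: none >= 22, wrap to smallest pos 4 -> NA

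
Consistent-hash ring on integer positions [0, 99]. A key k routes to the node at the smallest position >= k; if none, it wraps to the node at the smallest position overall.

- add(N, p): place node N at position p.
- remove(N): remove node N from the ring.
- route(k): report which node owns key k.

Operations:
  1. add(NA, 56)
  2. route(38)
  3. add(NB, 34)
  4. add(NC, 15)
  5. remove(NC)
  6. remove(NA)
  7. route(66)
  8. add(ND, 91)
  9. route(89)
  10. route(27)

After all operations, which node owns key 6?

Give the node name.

Op 1: add NA@56 -> ring=[56:NA]
Op 2: route key 38: smallest pos >= 38 is 56 -> NA
Op 3: add NB@34 -> ring=[34:NB,56:NA]
Op 4: add NC@15 -> ring=[15:NC,34:NB,56:NA]
Op 5: remove NC -> ring=[34:NB,56:NA]
Op 6: remove NA -> ring=[34:NB]
Op 7: route key 66: none >= 66, wrap to smallest pos 34 -> NB
Op 8: add ND@91 -> ring=[34:NB,91:ND]
Op 9: route key 89: smallest pos >= 89 is 91 -> ND
Op 10: route key 27: smallest pos >= 27 is 34 -> NB
Final route key 6: smallest pos >= 6 is 34 -> NB

Answer: NB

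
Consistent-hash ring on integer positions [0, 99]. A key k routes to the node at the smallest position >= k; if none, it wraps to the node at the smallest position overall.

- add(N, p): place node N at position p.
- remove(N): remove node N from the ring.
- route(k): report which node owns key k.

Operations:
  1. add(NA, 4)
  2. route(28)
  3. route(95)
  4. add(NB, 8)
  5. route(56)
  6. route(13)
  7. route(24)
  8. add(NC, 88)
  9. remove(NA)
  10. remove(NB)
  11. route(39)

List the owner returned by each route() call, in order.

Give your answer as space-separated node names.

Op 1: add NA@4 -> ring=[4:NA]
Op 2: route key 28: none >= 28, wrap to smallest pos 4 -> NA
Op 3: route key 95: none >= 95, wrap to smallest pos 4 -> NA
Op 4: add NB@8 -> ring=[4:NA,8:NB]
Op 5: route key 56: none >= 56, wrap to smallest pos 4 -> NA
Op 6: route key 13: none >= 13, wrap to smallest pos 4 -> NA
Op 7: route key 24: none >= 24, wrap to smallest pos 4 -> NA
Op 8: add NC@88 -> ring=[4:NA,8:NB,88:NC]
Op 9: remove NA -> ring=[8:NB,88:NC]
Op 10: remove NB -> ring=[88:NC]
Op 11: route key 39: smallest pos >= 39 is 88 -> NC

Answer: NA NA NA NA NA NC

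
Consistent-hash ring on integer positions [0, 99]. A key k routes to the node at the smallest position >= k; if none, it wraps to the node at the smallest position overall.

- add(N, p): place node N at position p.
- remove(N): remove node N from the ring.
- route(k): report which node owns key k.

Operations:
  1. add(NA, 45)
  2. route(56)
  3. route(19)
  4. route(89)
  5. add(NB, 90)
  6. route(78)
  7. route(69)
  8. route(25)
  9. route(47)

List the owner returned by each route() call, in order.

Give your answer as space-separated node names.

Op 1: add NA@45 -> ring=[45:NA]
Op 2: route key 56: none >= 56, wrap to smallest pos 45 -> NA
Op 3: route key 19: smallest pos >= 19 is 45 -> NA
Op 4: route key 89: none >= 89, wrap to smallest pos 45 -> NA
Op 5: add NB@90 -> ring=[45:NA,90:NB]
Op 6: route key 78: smallest pos >= 78 is 90 -> NB
Op 7: route key 69: smallest pos >= 69 is 90 -> NB
Op 8: route key 25: smallest pos >= 25 is 45 -> NA
Op 9: route key 47: smallest pos >= 47 is 90 -> NB

Answer: NA NA NA NB NB NA NB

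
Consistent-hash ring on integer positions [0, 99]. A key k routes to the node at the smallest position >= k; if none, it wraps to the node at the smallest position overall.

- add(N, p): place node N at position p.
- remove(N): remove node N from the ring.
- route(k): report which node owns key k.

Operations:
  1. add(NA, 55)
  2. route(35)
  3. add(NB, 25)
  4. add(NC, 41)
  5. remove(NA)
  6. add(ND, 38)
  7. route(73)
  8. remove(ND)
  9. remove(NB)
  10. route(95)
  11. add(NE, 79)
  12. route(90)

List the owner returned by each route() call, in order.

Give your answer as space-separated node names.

Op 1: add NA@55 -> ring=[55:NA]
Op 2: route key 35: smallest pos >= 35 is 55 -> NA
Op 3: add NB@25 -> ring=[25:NB,55:NA]
Op 4: add NC@41 -> ring=[25:NB,41:NC,55:NA]
Op 5: remove NA -> ring=[25:NB,41:NC]
Op 6: add ND@38 -> ring=[25:NB,38:ND,41:NC]
Op 7: route key 73: none >= 73, wrap to smallest pos 25 -> NB
Op 8: remove ND -> ring=[25:NB,41:NC]
Op 9: remove NB -> ring=[41:NC]
Op 10: route key 95: none >= 95, wrap to smallest pos 41 -> NC
Op 11: add NE@79 -> ring=[41:NC,79:NE]
Op 12: route key 90: none >= 90, wrap to smallest pos 41 -> NC

Answer: NA NB NC NC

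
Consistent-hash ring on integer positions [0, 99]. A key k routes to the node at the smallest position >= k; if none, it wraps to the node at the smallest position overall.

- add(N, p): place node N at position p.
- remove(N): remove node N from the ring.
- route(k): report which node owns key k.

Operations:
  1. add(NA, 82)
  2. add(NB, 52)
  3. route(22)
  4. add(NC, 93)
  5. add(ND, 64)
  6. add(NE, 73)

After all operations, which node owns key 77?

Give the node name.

Answer: NA

Derivation:
Op 1: add NA@82 -> ring=[82:NA]
Op 2: add NB@52 -> ring=[52:NB,82:NA]
Op 3: route key 22: smallest pos >= 22 is 52 -> NB
Op 4: add NC@93 -> ring=[52:NB,82:NA,93:NC]
Op 5: add ND@64 -> ring=[52:NB,64:ND,82:NA,93:NC]
Op 6: add NE@73 -> ring=[52:NB,64:ND,73:NE,82:NA,93:NC]
Final route key 77: smallest pos >= 77 is 82 -> NA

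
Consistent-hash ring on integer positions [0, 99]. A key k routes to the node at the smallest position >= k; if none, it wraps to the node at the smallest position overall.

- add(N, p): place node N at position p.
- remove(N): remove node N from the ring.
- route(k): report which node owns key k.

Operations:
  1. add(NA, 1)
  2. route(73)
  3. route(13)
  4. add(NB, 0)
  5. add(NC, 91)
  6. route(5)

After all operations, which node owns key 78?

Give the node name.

Answer: NC

Derivation:
Op 1: add NA@1 -> ring=[1:NA]
Op 2: route key 73: none >= 73, wrap to smallest pos 1 -> NA
Op 3: route key 13: none >= 13, wrap to smallest pos 1 -> NA
Op 4: add NB@0 -> ring=[0:NB,1:NA]
Op 5: add NC@91 -> ring=[0:NB,1:NA,91:NC]
Op 6: route key 5: smallest pos >= 5 is 91 -> NC
Final route key 78: smallest pos >= 78 is 91 -> NC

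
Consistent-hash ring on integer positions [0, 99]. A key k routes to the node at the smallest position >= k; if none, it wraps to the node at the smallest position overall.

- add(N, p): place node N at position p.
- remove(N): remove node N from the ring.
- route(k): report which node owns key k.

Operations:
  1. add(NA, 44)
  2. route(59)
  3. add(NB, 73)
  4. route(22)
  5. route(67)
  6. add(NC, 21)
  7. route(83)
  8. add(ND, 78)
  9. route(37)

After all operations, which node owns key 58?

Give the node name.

Answer: NB

Derivation:
Op 1: add NA@44 -> ring=[44:NA]
Op 2: route key 59: none >= 59, wrap to smallest pos 44 -> NA
Op 3: add NB@73 -> ring=[44:NA,73:NB]
Op 4: route key 22: smallest pos >= 22 is 44 -> NA
Op 5: route key 67: smallest pos >= 67 is 73 -> NB
Op 6: add NC@21 -> ring=[21:NC,44:NA,73:NB]
Op 7: route key 83: none >= 83, wrap to smallest pos 21 -> NC
Op 8: add ND@78 -> ring=[21:NC,44:NA,73:NB,78:ND]
Op 9: route key 37: smallest pos >= 37 is 44 -> NA
Final route key 58: smallest pos >= 58 is 73 -> NB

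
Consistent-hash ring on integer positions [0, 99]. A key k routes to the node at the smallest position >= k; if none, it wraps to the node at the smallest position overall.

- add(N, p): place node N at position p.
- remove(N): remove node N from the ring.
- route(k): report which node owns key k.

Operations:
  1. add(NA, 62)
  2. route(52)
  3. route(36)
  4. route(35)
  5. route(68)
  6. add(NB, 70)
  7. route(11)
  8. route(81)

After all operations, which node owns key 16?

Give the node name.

Answer: NA

Derivation:
Op 1: add NA@62 -> ring=[62:NA]
Op 2: route key 52: smallest pos >= 52 is 62 -> NA
Op 3: route key 36: smallest pos >= 36 is 62 -> NA
Op 4: route key 35: smallest pos >= 35 is 62 -> NA
Op 5: route key 68: none >= 68, wrap to smallest pos 62 -> NA
Op 6: add NB@70 -> ring=[62:NA,70:NB]
Op 7: route key 11: smallest pos >= 11 is 62 -> NA
Op 8: route key 81: none >= 81, wrap to smallest pos 62 -> NA
Final route key 16: smallest pos >= 16 is 62 -> NA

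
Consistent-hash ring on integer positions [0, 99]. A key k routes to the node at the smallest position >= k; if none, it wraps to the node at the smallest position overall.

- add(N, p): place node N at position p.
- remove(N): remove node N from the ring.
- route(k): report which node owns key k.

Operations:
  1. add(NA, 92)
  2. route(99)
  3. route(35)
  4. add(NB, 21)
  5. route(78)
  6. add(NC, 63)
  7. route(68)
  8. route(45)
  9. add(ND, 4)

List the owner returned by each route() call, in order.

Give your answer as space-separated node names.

Op 1: add NA@92 -> ring=[92:NA]
Op 2: route key 99: none >= 99, wrap to smallest pos 92 -> NA
Op 3: route key 35: smallest pos >= 35 is 92 -> NA
Op 4: add NB@21 -> ring=[21:NB,92:NA]
Op 5: route key 78: smallest pos >= 78 is 92 -> NA
Op 6: add NC@63 -> ring=[21:NB,63:NC,92:NA]
Op 7: route key 68: smallest pos >= 68 is 92 -> NA
Op 8: route key 45: smallest pos >= 45 is 63 -> NC
Op 9: add ND@4 -> ring=[4:ND,21:NB,63:NC,92:NA]

Answer: NA NA NA NA NC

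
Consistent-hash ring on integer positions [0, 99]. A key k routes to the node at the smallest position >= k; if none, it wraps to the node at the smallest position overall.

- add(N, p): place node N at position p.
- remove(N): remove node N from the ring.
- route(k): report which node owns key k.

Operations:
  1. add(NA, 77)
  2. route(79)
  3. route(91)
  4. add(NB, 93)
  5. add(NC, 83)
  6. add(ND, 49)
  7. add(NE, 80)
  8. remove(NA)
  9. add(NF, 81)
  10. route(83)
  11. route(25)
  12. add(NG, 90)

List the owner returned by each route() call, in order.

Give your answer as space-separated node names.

Answer: NA NA NC ND

Derivation:
Op 1: add NA@77 -> ring=[77:NA]
Op 2: route key 79: none >= 79, wrap to smallest pos 77 -> NA
Op 3: route key 91: none >= 91, wrap to smallest pos 77 -> NA
Op 4: add NB@93 -> ring=[77:NA,93:NB]
Op 5: add NC@83 -> ring=[77:NA,83:NC,93:NB]
Op 6: add ND@49 -> ring=[49:ND,77:NA,83:NC,93:NB]
Op 7: add NE@80 -> ring=[49:ND,77:NA,80:NE,83:NC,93:NB]
Op 8: remove NA -> ring=[49:ND,80:NE,83:NC,93:NB]
Op 9: add NF@81 -> ring=[49:ND,80:NE,81:NF,83:NC,93:NB]
Op 10: route key 83: smallest pos >= 83 is 83 -> NC
Op 11: route key 25: smallest pos >= 25 is 49 -> ND
Op 12: add NG@90 -> ring=[49:ND,80:NE,81:NF,83:NC,90:NG,93:NB]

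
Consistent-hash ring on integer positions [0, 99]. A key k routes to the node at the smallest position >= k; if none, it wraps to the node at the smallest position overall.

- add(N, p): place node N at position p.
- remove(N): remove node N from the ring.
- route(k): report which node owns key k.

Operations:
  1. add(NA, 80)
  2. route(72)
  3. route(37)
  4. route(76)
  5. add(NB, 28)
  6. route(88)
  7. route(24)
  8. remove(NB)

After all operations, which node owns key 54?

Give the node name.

Op 1: add NA@80 -> ring=[80:NA]
Op 2: route key 72: smallest pos >= 72 is 80 -> NA
Op 3: route key 37: smallest pos >= 37 is 80 -> NA
Op 4: route key 76: smallest pos >= 76 is 80 -> NA
Op 5: add NB@28 -> ring=[28:NB,80:NA]
Op 6: route key 88: none >= 88, wrap to smallest pos 28 -> NB
Op 7: route key 24: smallest pos >= 24 is 28 -> NB
Op 8: remove NB -> ring=[80:NA]
Final route key 54: smallest pos >= 54 is 80 -> NA

Answer: NA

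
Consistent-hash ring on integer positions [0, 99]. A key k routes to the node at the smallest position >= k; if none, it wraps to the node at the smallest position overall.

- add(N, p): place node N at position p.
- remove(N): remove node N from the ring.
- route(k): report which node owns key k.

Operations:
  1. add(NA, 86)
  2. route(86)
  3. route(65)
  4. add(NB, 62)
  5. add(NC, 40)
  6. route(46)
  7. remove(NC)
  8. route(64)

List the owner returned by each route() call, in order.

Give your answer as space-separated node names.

Answer: NA NA NB NA

Derivation:
Op 1: add NA@86 -> ring=[86:NA]
Op 2: route key 86: smallest pos >= 86 is 86 -> NA
Op 3: route key 65: smallest pos >= 65 is 86 -> NA
Op 4: add NB@62 -> ring=[62:NB,86:NA]
Op 5: add NC@40 -> ring=[40:NC,62:NB,86:NA]
Op 6: route key 46: smallest pos >= 46 is 62 -> NB
Op 7: remove NC -> ring=[62:NB,86:NA]
Op 8: route key 64: smallest pos >= 64 is 86 -> NA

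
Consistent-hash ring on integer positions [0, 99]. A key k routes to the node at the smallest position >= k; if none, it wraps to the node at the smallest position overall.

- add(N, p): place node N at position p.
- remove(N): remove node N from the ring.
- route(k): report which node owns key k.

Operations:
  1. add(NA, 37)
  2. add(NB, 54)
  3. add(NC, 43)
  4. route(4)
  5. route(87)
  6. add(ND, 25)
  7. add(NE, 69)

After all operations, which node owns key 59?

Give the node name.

Op 1: add NA@37 -> ring=[37:NA]
Op 2: add NB@54 -> ring=[37:NA,54:NB]
Op 3: add NC@43 -> ring=[37:NA,43:NC,54:NB]
Op 4: route key 4: smallest pos >= 4 is 37 -> NA
Op 5: route key 87: none >= 87, wrap to smallest pos 37 -> NA
Op 6: add ND@25 -> ring=[25:ND,37:NA,43:NC,54:NB]
Op 7: add NE@69 -> ring=[25:ND,37:NA,43:NC,54:NB,69:NE]
Final route key 59: smallest pos >= 59 is 69 -> NE

Answer: NE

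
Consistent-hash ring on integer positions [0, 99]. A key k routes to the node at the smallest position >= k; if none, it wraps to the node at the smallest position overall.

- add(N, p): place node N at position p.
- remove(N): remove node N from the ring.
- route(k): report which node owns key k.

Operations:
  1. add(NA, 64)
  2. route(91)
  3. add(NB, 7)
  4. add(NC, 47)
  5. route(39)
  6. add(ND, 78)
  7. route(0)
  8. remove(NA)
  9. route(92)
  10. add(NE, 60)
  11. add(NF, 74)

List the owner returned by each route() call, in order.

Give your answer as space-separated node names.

Answer: NA NC NB NB

Derivation:
Op 1: add NA@64 -> ring=[64:NA]
Op 2: route key 91: none >= 91, wrap to smallest pos 64 -> NA
Op 3: add NB@7 -> ring=[7:NB,64:NA]
Op 4: add NC@47 -> ring=[7:NB,47:NC,64:NA]
Op 5: route key 39: smallest pos >= 39 is 47 -> NC
Op 6: add ND@78 -> ring=[7:NB,47:NC,64:NA,78:ND]
Op 7: route key 0: smallest pos >= 0 is 7 -> NB
Op 8: remove NA -> ring=[7:NB,47:NC,78:ND]
Op 9: route key 92: none >= 92, wrap to smallest pos 7 -> NB
Op 10: add NE@60 -> ring=[7:NB,47:NC,60:NE,78:ND]
Op 11: add NF@74 -> ring=[7:NB,47:NC,60:NE,74:NF,78:ND]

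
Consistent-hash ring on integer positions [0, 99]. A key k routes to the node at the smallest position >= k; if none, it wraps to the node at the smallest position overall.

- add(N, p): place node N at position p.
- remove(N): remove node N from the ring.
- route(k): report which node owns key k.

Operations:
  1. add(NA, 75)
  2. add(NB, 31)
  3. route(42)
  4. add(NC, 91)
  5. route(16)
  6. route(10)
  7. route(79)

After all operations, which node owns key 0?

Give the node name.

Answer: NB

Derivation:
Op 1: add NA@75 -> ring=[75:NA]
Op 2: add NB@31 -> ring=[31:NB,75:NA]
Op 3: route key 42: smallest pos >= 42 is 75 -> NA
Op 4: add NC@91 -> ring=[31:NB,75:NA,91:NC]
Op 5: route key 16: smallest pos >= 16 is 31 -> NB
Op 6: route key 10: smallest pos >= 10 is 31 -> NB
Op 7: route key 79: smallest pos >= 79 is 91 -> NC
Final route key 0: smallest pos >= 0 is 31 -> NB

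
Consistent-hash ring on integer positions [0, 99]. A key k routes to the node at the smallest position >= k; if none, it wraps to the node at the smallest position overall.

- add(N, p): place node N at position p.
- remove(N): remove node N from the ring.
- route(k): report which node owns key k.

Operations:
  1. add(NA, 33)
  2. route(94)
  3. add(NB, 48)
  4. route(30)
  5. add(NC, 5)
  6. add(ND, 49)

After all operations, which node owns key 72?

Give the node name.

Answer: NC

Derivation:
Op 1: add NA@33 -> ring=[33:NA]
Op 2: route key 94: none >= 94, wrap to smallest pos 33 -> NA
Op 3: add NB@48 -> ring=[33:NA,48:NB]
Op 4: route key 30: smallest pos >= 30 is 33 -> NA
Op 5: add NC@5 -> ring=[5:NC,33:NA,48:NB]
Op 6: add ND@49 -> ring=[5:NC,33:NA,48:NB,49:ND]
Final route key 72: none >= 72, wrap to smallest pos 5 -> NC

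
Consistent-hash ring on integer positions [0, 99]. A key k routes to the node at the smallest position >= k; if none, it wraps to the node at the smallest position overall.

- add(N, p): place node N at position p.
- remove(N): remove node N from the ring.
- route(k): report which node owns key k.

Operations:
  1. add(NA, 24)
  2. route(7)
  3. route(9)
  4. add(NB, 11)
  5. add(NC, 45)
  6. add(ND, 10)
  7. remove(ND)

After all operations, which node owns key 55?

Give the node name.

Answer: NB

Derivation:
Op 1: add NA@24 -> ring=[24:NA]
Op 2: route key 7: smallest pos >= 7 is 24 -> NA
Op 3: route key 9: smallest pos >= 9 is 24 -> NA
Op 4: add NB@11 -> ring=[11:NB,24:NA]
Op 5: add NC@45 -> ring=[11:NB,24:NA,45:NC]
Op 6: add ND@10 -> ring=[10:ND,11:NB,24:NA,45:NC]
Op 7: remove ND -> ring=[11:NB,24:NA,45:NC]
Final route key 55: none >= 55, wrap to smallest pos 11 -> NB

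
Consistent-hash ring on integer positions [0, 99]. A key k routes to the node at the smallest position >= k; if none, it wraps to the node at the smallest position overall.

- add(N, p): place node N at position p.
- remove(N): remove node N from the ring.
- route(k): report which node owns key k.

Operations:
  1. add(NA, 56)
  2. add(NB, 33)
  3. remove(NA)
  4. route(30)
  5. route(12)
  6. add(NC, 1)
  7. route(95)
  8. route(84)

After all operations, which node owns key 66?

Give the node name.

Answer: NC

Derivation:
Op 1: add NA@56 -> ring=[56:NA]
Op 2: add NB@33 -> ring=[33:NB,56:NA]
Op 3: remove NA -> ring=[33:NB]
Op 4: route key 30: smallest pos >= 30 is 33 -> NB
Op 5: route key 12: smallest pos >= 12 is 33 -> NB
Op 6: add NC@1 -> ring=[1:NC,33:NB]
Op 7: route key 95: none >= 95, wrap to smallest pos 1 -> NC
Op 8: route key 84: none >= 84, wrap to smallest pos 1 -> NC
Final route key 66: none >= 66, wrap to smallest pos 1 -> NC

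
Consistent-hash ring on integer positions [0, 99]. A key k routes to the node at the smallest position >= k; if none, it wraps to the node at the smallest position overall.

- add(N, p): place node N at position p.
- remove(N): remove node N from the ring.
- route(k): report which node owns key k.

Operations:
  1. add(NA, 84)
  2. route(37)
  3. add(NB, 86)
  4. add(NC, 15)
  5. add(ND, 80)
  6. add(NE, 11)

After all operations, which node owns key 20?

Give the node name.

Answer: ND

Derivation:
Op 1: add NA@84 -> ring=[84:NA]
Op 2: route key 37: smallest pos >= 37 is 84 -> NA
Op 3: add NB@86 -> ring=[84:NA,86:NB]
Op 4: add NC@15 -> ring=[15:NC,84:NA,86:NB]
Op 5: add ND@80 -> ring=[15:NC,80:ND,84:NA,86:NB]
Op 6: add NE@11 -> ring=[11:NE,15:NC,80:ND,84:NA,86:NB]
Final route key 20: smallest pos >= 20 is 80 -> ND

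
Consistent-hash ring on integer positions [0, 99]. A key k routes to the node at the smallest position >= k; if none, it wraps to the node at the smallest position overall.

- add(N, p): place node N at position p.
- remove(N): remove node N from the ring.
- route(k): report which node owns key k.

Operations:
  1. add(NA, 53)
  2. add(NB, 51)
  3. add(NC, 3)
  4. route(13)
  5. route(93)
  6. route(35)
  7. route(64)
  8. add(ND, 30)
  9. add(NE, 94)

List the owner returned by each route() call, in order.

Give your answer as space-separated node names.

Op 1: add NA@53 -> ring=[53:NA]
Op 2: add NB@51 -> ring=[51:NB,53:NA]
Op 3: add NC@3 -> ring=[3:NC,51:NB,53:NA]
Op 4: route key 13: smallest pos >= 13 is 51 -> NB
Op 5: route key 93: none >= 93, wrap to smallest pos 3 -> NC
Op 6: route key 35: smallest pos >= 35 is 51 -> NB
Op 7: route key 64: none >= 64, wrap to smallest pos 3 -> NC
Op 8: add ND@30 -> ring=[3:NC,30:ND,51:NB,53:NA]
Op 9: add NE@94 -> ring=[3:NC,30:ND,51:NB,53:NA,94:NE]

Answer: NB NC NB NC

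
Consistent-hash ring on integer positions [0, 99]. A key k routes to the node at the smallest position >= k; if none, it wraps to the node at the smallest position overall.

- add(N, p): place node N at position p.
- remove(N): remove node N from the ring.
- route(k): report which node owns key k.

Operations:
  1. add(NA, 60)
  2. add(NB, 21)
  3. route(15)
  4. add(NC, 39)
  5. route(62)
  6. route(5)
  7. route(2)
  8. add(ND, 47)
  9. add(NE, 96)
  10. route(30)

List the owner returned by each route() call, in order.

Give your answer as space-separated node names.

Answer: NB NB NB NB NC

Derivation:
Op 1: add NA@60 -> ring=[60:NA]
Op 2: add NB@21 -> ring=[21:NB,60:NA]
Op 3: route key 15: smallest pos >= 15 is 21 -> NB
Op 4: add NC@39 -> ring=[21:NB,39:NC,60:NA]
Op 5: route key 62: none >= 62, wrap to smallest pos 21 -> NB
Op 6: route key 5: smallest pos >= 5 is 21 -> NB
Op 7: route key 2: smallest pos >= 2 is 21 -> NB
Op 8: add ND@47 -> ring=[21:NB,39:NC,47:ND,60:NA]
Op 9: add NE@96 -> ring=[21:NB,39:NC,47:ND,60:NA,96:NE]
Op 10: route key 30: smallest pos >= 30 is 39 -> NC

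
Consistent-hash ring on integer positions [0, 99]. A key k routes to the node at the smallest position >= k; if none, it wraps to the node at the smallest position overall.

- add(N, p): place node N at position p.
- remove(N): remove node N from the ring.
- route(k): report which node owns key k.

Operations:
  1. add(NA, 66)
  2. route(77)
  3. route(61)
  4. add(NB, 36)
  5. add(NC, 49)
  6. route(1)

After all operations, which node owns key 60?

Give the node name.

Answer: NA

Derivation:
Op 1: add NA@66 -> ring=[66:NA]
Op 2: route key 77: none >= 77, wrap to smallest pos 66 -> NA
Op 3: route key 61: smallest pos >= 61 is 66 -> NA
Op 4: add NB@36 -> ring=[36:NB,66:NA]
Op 5: add NC@49 -> ring=[36:NB,49:NC,66:NA]
Op 6: route key 1: smallest pos >= 1 is 36 -> NB
Final route key 60: smallest pos >= 60 is 66 -> NA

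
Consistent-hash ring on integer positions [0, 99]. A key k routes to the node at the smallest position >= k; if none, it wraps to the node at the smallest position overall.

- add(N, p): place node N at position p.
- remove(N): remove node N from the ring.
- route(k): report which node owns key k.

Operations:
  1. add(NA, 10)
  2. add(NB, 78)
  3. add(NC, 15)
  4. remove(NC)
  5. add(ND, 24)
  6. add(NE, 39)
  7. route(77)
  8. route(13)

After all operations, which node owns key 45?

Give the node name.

Answer: NB

Derivation:
Op 1: add NA@10 -> ring=[10:NA]
Op 2: add NB@78 -> ring=[10:NA,78:NB]
Op 3: add NC@15 -> ring=[10:NA,15:NC,78:NB]
Op 4: remove NC -> ring=[10:NA,78:NB]
Op 5: add ND@24 -> ring=[10:NA,24:ND,78:NB]
Op 6: add NE@39 -> ring=[10:NA,24:ND,39:NE,78:NB]
Op 7: route key 77: smallest pos >= 77 is 78 -> NB
Op 8: route key 13: smallest pos >= 13 is 24 -> ND
Final route key 45: smallest pos >= 45 is 78 -> NB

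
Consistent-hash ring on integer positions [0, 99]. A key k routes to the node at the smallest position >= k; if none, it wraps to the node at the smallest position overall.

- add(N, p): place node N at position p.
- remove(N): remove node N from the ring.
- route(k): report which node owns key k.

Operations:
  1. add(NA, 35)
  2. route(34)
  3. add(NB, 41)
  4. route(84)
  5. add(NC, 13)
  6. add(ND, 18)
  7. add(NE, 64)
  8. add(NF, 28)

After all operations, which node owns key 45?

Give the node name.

Op 1: add NA@35 -> ring=[35:NA]
Op 2: route key 34: smallest pos >= 34 is 35 -> NA
Op 3: add NB@41 -> ring=[35:NA,41:NB]
Op 4: route key 84: none >= 84, wrap to smallest pos 35 -> NA
Op 5: add NC@13 -> ring=[13:NC,35:NA,41:NB]
Op 6: add ND@18 -> ring=[13:NC,18:ND,35:NA,41:NB]
Op 7: add NE@64 -> ring=[13:NC,18:ND,35:NA,41:NB,64:NE]
Op 8: add NF@28 -> ring=[13:NC,18:ND,28:NF,35:NA,41:NB,64:NE]
Final route key 45: smallest pos >= 45 is 64 -> NE

Answer: NE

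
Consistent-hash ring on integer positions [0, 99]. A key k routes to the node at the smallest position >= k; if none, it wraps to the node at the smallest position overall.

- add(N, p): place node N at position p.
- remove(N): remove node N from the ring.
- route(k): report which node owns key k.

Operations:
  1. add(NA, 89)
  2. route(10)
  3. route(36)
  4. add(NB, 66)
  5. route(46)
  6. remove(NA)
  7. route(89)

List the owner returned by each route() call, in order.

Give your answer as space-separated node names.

Op 1: add NA@89 -> ring=[89:NA]
Op 2: route key 10: smallest pos >= 10 is 89 -> NA
Op 3: route key 36: smallest pos >= 36 is 89 -> NA
Op 4: add NB@66 -> ring=[66:NB,89:NA]
Op 5: route key 46: smallest pos >= 46 is 66 -> NB
Op 6: remove NA -> ring=[66:NB]
Op 7: route key 89: none >= 89, wrap to smallest pos 66 -> NB

Answer: NA NA NB NB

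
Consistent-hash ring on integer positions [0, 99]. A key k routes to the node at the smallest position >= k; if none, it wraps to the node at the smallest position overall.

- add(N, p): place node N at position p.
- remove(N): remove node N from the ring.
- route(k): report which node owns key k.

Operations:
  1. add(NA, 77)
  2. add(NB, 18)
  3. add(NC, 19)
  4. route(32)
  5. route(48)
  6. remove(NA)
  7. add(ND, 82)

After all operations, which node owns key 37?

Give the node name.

Op 1: add NA@77 -> ring=[77:NA]
Op 2: add NB@18 -> ring=[18:NB,77:NA]
Op 3: add NC@19 -> ring=[18:NB,19:NC,77:NA]
Op 4: route key 32: smallest pos >= 32 is 77 -> NA
Op 5: route key 48: smallest pos >= 48 is 77 -> NA
Op 6: remove NA -> ring=[18:NB,19:NC]
Op 7: add ND@82 -> ring=[18:NB,19:NC,82:ND]
Final route key 37: smallest pos >= 37 is 82 -> ND

Answer: ND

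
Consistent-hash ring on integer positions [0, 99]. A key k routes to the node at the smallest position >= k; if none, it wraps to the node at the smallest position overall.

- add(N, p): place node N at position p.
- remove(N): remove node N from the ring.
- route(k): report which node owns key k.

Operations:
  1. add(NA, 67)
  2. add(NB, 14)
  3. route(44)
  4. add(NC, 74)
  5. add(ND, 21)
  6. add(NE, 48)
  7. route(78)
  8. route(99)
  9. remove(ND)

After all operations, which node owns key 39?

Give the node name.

Op 1: add NA@67 -> ring=[67:NA]
Op 2: add NB@14 -> ring=[14:NB,67:NA]
Op 3: route key 44: smallest pos >= 44 is 67 -> NA
Op 4: add NC@74 -> ring=[14:NB,67:NA,74:NC]
Op 5: add ND@21 -> ring=[14:NB,21:ND,67:NA,74:NC]
Op 6: add NE@48 -> ring=[14:NB,21:ND,48:NE,67:NA,74:NC]
Op 7: route key 78: none >= 78, wrap to smallest pos 14 -> NB
Op 8: route key 99: none >= 99, wrap to smallest pos 14 -> NB
Op 9: remove ND -> ring=[14:NB,48:NE,67:NA,74:NC]
Final route key 39: smallest pos >= 39 is 48 -> NE

Answer: NE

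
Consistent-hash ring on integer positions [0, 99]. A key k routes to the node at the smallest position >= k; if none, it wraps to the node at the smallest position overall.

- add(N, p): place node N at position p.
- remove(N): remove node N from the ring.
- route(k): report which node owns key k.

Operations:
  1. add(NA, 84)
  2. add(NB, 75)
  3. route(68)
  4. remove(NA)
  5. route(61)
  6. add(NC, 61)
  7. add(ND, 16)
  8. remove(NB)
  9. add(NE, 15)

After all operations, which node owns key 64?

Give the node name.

Op 1: add NA@84 -> ring=[84:NA]
Op 2: add NB@75 -> ring=[75:NB,84:NA]
Op 3: route key 68: smallest pos >= 68 is 75 -> NB
Op 4: remove NA -> ring=[75:NB]
Op 5: route key 61: smallest pos >= 61 is 75 -> NB
Op 6: add NC@61 -> ring=[61:NC,75:NB]
Op 7: add ND@16 -> ring=[16:ND,61:NC,75:NB]
Op 8: remove NB -> ring=[16:ND,61:NC]
Op 9: add NE@15 -> ring=[15:NE,16:ND,61:NC]
Final route key 64: none >= 64, wrap to smallest pos 15 -> NE

Answer: NE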